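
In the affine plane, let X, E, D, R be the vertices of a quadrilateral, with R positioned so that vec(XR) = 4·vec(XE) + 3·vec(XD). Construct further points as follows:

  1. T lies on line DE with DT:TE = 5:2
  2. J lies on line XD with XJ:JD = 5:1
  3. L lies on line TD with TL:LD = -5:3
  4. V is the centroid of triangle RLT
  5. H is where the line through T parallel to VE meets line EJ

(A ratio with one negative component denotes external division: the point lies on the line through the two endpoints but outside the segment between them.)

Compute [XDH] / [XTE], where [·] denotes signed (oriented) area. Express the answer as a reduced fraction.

[XDH]:[XTE] = 273/110

Work in coordinates with X = (0, 0), E = (1, 0), D = (0, 1), R = (4, 3).
1. T lies on line DE with DT:TE = 5:2 ⇒ T = (5/7, 2/7)
2. J lies on line XD with XJ:JD = 5:1 ⇒ J = (0, 5/6)
3. L lies on line TD with TL:LD = -5:3 ⇒ L = (-15/14, 29/14)
4. V is the centroid of triangle RLT ⇒ V = (17/14, 25/14)
5. H is where the line through T parallel to VE meets line EJ ⇒ H = (39/55, 8/33)
2·[XDH] = -39/55, 2·[XTE] = -2/7
[XDH]:[XTE] = -39/55:-2/7 = 273/110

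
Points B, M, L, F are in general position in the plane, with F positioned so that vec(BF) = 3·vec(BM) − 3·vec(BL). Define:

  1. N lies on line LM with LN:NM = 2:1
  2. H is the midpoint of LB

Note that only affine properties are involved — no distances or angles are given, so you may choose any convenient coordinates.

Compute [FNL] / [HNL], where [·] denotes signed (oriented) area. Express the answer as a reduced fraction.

[FNL]:[HNL] = 2

Choose coordinates B = (0, 0), M = (1, 0), L = (0, 1), F = (3, -3).
1. N lies on line LM with LN:NM = 2:1 ⇒ N = (2/3, 1/3)
2. H is the midpoint of LB ⇒ H = (0, 1/2)
2·[FNL] = 2/3, 2·[HNL] = 1/3
[FNL]:[HNL] = 2/3:1/3 = 2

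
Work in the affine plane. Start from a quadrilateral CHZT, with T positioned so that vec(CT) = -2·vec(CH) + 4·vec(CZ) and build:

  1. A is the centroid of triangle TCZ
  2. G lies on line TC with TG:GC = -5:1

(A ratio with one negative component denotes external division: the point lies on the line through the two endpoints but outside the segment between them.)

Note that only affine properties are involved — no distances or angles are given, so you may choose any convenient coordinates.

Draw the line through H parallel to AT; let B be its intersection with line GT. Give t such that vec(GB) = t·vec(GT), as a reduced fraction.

Choose coordinates C = (0, 0), H = (1, 0), Z = (0, 1), T = (-2, 4).
1. A is the centroid of triangle TCZ ⇒ A = (-2/3, 5/3)
2. G lies on line TC with TG:GC = -5:1 ⇒ G = (1/2, -1)
through H parallel to AT: direction (-4/3, 7/3); meets GT at B = (-7, 14)
B = G + t·(T−G) with t = 3

t = 3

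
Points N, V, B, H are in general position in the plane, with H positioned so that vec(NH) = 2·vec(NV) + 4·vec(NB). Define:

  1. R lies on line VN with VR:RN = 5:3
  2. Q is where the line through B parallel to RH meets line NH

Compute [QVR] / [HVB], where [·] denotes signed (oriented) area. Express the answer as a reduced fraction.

[QVR]:[HVB] = -13/24

Assign N = (0, 0), V = (1, 0), B = (0, 1), H = (2, 4) — the answer is frame-independent, so this choice is without loss of generality.
1. R lies on line VN with VR:RN = 5:3 ⇒ R = (3/8, 0)
2. Q is where the line through B parallel to RH meets line NH ⇒ Q = (-13/6, -13/3)
2·[QVR] = 65/24, 2·[HVB] = -5
[QVR]:[HVB] = 65/24:-5 = -13/24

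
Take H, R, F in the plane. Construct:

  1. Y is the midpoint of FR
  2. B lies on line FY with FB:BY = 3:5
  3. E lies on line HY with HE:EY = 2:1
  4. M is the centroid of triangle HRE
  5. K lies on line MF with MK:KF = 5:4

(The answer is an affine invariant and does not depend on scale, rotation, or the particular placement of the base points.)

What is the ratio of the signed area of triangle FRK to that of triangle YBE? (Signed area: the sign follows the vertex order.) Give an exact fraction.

Work in coordinates with H = (0, 0), R = (1, 0), F = (0, 1).
1. Y is the midpoint of FR ⇒ Y = (1/2, 1/2)
2. B lies on line FY with FB:BY = 3:5 ⇒ B = (3/16, 13/16)
3. E lies on line HY with HE:EY = 2:1 ⇒ E = (1/3, 1/3)
4. M is the centroid of triangle HRE ⇒ M = (4/9, 1/9)
5. K lies on line MF with MK:KF = 5:4 ⇒ K = (16/81, 49/81)
2·[FRK] = -16/81, 2·[YBE] = 5/48
[FRK]:[YBE] = -16/81:5/48 = -256/135

[FRK]:[YBE] = -256/135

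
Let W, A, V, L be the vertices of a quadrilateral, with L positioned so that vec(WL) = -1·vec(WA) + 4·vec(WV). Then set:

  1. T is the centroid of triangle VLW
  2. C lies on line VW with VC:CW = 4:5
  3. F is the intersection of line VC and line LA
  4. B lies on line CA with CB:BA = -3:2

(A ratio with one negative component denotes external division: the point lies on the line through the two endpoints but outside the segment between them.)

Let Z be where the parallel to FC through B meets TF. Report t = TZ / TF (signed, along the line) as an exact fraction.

t = 10

Choose coordinates W = (0, 0), A = (1, 0), V = (0, 1), L = (-1, 4).
1. T is the centroid of triangle VLW ⇒ T = (-1/3, 5/3)
2. C lies on line VW with VC:CW = 4:5 ⇒ C = (0, 5/9)
3. F is the intersection of line VC and line LA ⇒ F = (0, 2)
4. B lies on line CA with CB:BA = -3:2 ⇒ B = (3, -10/9)
through B parallel to FC: direction (0, -13/9); meets TF at Z = (3, 5)
Z = T + t·(F−T) with t = 10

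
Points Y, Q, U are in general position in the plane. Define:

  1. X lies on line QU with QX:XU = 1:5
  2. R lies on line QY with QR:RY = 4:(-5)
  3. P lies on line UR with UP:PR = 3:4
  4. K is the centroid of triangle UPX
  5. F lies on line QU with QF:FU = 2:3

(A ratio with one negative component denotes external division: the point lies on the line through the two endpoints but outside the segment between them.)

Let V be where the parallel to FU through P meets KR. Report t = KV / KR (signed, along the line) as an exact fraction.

t = 1/3

Work in coordinates with Y = (0, 0), Q = (1, 0), U = (0, 1).
1. X lies on line QU with QX:XU = 1:5 ⇒ X = (5/6, 1/6)
2. R lies on line QY with QR:RY = 4:(-5) ⇒ R = (5, 0)
3. P lies on line UR with UP:PR = 3:4 ⇒ P = (15/7, 4/7)
4. K is the centroid of triangle UPX ⇒ K = (125/126, 73/126)
5. F lies on line QU with QF:FU = 2:3 ⇒ F = (3/5, 2/5)
through P parallel to FU: direction (-3/5, 3/5); meets KR at V = (440/189, 73/189)
V = K + t·(R−K) with t = 1/3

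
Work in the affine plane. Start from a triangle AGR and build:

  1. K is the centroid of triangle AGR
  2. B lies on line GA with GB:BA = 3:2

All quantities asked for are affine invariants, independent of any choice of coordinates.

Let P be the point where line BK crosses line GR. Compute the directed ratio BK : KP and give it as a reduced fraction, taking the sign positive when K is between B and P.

Assign A = (0, 0), G = (1, 0), R = (0, 1) — the answer is frame-independent, so this choice is without loss of generality.
1. K is the centroid of triangle AGR ⇒ K = (1/3, 1/3)
2. B lies on line GA with GB:BA = 3:2 ⇒ B = (2/5, 0)
line BK meets GR at P = (1/4, 3/4)
K = B + t·(P−B) with t = 4/9, so BK:KP = 4/9:5/9

BK:KP = 4/5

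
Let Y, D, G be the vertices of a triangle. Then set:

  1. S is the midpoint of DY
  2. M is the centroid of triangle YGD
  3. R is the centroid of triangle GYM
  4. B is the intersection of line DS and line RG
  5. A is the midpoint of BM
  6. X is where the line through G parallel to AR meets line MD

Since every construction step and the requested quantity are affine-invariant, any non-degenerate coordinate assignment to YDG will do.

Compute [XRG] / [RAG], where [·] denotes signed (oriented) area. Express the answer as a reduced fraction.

[XRG]:[RAG] = -5/2

Work in coordinates with Y = (0, 0), D = (1, 0), G = (0, 1).
1. S is the midpoint of DY ⇒ S = (1/2, 0)
2. M is the centroid of triangle YGD ⇒ M = (1/3, 1/3)
3. R is the centroid of triangle GYM ⇒ R = (1/9, 4/9)
4. B is the intersection of line DS and line RG ⇒ B = (1/5, 0)
5. A is the midpoint of BM ⇒ A = (4/15, 1/6)
6. X is where the line through G parallel to AR meets line MD ⇒ X = (7/18, 11/36)
2·[XRG] = -5/36, 2·[RAG] = 1/18
[XRG]:[RAG] = -5/36:1/18 = -5/2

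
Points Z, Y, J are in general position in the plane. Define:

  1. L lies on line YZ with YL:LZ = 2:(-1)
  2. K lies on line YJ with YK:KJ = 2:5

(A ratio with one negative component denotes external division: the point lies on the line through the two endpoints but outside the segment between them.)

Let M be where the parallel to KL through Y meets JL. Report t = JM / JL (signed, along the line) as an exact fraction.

Assign Z = (0, 0), Y = (1, 0), J = (0, 1) — the answer is frame-independent, so this choice is without loss of generality.
1. L lies on line YZ with YL:LZ = 2:(-1) ⇒ L = (-1, 0)
2. K lies on line YJ with YK:KJ = 2:5 ⇒ K = (5/7, 2/7)
through Y parallel to KL: direction (-12/7, -2/7); meets JL at M = (-7/5, -2/5)
M = J + t·(L−J) with t = 7/5

t = 7/5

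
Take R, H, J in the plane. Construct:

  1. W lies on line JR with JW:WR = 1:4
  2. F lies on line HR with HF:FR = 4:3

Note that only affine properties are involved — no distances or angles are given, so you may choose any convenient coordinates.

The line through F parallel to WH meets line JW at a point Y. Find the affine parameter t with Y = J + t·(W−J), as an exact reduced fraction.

Set R = (0, 0), H = (1, 0), J = (0, 1); any affine frame gives the same invariant.
1. W lies on line JR with JW:WR = 1:4 ⇒ W = (0, 4/5)
2. F lies on line HR with HF:FR = 4:3 ⇒ F = (3/7, 0)
through F parallel to WH: direction (1, -4/5); meets JW at Y = (0, 12/35)
Y = J + t·(W−J) with t = 23/7

t = 23/7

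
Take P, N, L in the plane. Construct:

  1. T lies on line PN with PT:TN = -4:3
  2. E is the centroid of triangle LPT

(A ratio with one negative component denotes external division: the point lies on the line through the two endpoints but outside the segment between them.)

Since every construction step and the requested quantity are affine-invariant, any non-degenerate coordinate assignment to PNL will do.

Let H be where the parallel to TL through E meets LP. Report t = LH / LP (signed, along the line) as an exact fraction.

t = 1/3

Assign P = (0, 0), N = (1, 0), L = (0, 1) — the answer is frame-independent, so this choice is without loss of generality.
1. T lies on line PN with PT:TN = -4:3 ⇒ T = (4, 0)
2. E is the centroid of triangle LPT ⇒ E = (4/3, 1/3)
through E parallel to TL: direction (-4, 1); meets LP at H = (0, 2/3)
H = L + t·(P−L) with t = 1/3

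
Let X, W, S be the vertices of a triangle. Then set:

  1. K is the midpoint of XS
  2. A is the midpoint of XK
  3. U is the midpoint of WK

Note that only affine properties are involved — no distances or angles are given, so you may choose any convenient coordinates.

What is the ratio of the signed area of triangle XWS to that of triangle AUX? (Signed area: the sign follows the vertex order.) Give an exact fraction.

[XWS]:[AUX] = -8

Choose coordinates X = (0, 0), W = (1, 0), S = (0, 1).
1. K is the midpoint of XS ⇒ K = (0, 1/2)
2. A is the midpoint of XK ⇒ A = (0, 1/4)
3. U is the midpoint of WK ⇒ U = (1/2, 1/4)
2·[XWS] = 1, 2·[AUX] = -1/8
[XWS]:[AUX] = 1:-1/8 = -8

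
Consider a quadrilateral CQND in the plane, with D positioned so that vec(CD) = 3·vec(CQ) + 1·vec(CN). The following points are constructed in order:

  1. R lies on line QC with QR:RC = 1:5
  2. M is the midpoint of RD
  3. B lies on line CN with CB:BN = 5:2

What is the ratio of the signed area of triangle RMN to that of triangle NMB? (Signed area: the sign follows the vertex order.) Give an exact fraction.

[RMN]:[NMB] = -63/23

Set C = (0, 0), Q = (1, 0), N = (0, 1), D = (3, 1); any affine frame gives the same invariant.
1. R lies on line QC with QR:RC = 1:5 ⇒ R = (5/6, 0)
2. M is the midpoint of RD ⇒ M = (23/12, 1/2)
3. B lies on line CN with CB:BN = 5:2 ⇒ B = (0, 5/7)
2·[RMN] = 3/2, 2·[NMB] = -23/42
[RMN]:[NMB] = 3/2:-23/42 = -63/23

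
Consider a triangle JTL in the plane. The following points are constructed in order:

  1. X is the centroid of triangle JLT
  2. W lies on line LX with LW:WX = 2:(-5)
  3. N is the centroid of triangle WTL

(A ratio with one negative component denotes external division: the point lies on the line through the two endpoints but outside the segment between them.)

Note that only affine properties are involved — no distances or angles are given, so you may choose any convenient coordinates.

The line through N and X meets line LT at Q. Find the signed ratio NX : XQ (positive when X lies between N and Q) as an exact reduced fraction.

NX:XQ = -11/9

Assign J = (0, 0), T = (1, 0), L = (0, 1) — the answer is frame-independent, so this choice is without loss of generality.
1. X is the centroid of triangle JLT ⇒ X = (1/3, 1/3)
2. W lies on line LX with LW:WX = 2:(-5) ⇒ W = (-2/9, 13/9)
3. N is the centroid of triangle WTL ⇒ N = (7/27, 22/27)
line NX meets LT at Q = (3/11, 8/11)
X = N + t·(Q−N) with t = 11/2, so NX:XQ = 11/2:-9/2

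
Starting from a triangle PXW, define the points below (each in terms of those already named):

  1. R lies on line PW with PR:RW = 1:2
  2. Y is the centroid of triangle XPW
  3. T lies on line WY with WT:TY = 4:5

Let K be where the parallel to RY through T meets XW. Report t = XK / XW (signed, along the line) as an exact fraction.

Choose coordinates P = (0, 0), X = (1, 0), W = (0, 1).
1. R lies on line PW with PR:RW = 1:2 ⇒ R = (0, 1/3)
2. Y is the centroid of triangle XPW ⇒ Y = (1/3, 1/3)
3. T lies on line WY with WT:TY = 4:5 ⇒ T = (4/27, 19/27)
through T parallel to RY: direction (1/3, 0); meets XW at K = (8/27, 19/27)
K = X + t·(W−X) with t = 19/27

t = 19/27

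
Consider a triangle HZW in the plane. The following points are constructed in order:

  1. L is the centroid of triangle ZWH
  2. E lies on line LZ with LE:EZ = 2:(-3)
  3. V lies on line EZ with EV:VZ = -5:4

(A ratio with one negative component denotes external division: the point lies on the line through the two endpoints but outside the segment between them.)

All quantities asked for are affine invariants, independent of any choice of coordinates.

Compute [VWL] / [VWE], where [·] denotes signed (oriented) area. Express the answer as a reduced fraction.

[VWL]:[VWE] = 13/15

Choose coordinates H = (0, 0), Z = (1, 0), W = (0, 1).
1. L is the centroid of triangle ZWH ⇒ L = (1/3, 1/3)
2. E lies on line LZ with LE:EZ = 2:(-3) ⇒ E = (-1, 1)
3. V lies on line EZ with EV:VZ = -5:4 ⇒ V = (9, -4)
2·[VWL] = 13/3, 2·[VWE] = 5
[VWL]:[VWE] = 13/3:5 = 13/15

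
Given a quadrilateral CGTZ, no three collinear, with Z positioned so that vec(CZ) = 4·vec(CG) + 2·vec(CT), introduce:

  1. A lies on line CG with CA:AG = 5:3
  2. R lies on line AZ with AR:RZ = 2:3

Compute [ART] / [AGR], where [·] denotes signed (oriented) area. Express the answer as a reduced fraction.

[ART]:[AGR] = 37/6

Set C = (0, 0), G = (1, 0), T = (0, 1), Z = (4, 2); any affine frame gives the same invariant.
1. A lies on line CG with CA:AG = 5:3 ⇒ A = (5/8, 0)
2. R lies on line AZ with AR:RZ = 2:3 ⇒ R = (79/40, 4/5)
2·[ART] = 37/20, 2·[AGR] = 3/10
[ART]:[AGR] = 37/20:3/10 = 37/6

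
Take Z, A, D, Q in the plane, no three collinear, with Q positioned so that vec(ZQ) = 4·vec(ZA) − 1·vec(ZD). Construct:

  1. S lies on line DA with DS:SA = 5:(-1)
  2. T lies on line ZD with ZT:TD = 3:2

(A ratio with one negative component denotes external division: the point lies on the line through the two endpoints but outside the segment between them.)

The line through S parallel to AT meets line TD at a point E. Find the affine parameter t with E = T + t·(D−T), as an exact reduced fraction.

t = -1/4

Work in coordinates with Z = (0, 0), A = (1, 0), D = (0, 1), Q = (4, -1).
1. S lies on line DA with DS:SA = 5:(-1) ⇒ S = (5/4, -1/4)
2. T lies on line ZD with ZT:TD = 3:2 ⇒ T = (0, 3/5)
through S parallel to AT: direction (-1, 3/5); meets TD at E = (0, 1/2)
E = T + t·(D−T) with t = -1/4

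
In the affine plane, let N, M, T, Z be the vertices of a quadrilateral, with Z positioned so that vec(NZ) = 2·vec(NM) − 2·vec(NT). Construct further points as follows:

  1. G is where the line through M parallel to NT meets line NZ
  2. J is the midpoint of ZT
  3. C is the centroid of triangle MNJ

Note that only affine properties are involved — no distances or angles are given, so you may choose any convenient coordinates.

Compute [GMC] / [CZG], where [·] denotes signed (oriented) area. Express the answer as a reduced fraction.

Work in coordinates with N = (0, 0), M = (1, 0), T = (0, 1), Z = (2, -2).
1. G is where the line through M parallel to NT meets line NZ ⇒ G = (1, -1)
2. J is the midpoint of ZT ⇒ J = (1, -1/2)
3. C is the centroid of triangle MNJ ⇒ C = (2/3, -1/6)
2·[GMC] = 1/3, 2·[CZG] = -1/2
[GMC]:[CZG] = 1/3:-1/2 = -2/3

[GMC]:[CZG] = -2/3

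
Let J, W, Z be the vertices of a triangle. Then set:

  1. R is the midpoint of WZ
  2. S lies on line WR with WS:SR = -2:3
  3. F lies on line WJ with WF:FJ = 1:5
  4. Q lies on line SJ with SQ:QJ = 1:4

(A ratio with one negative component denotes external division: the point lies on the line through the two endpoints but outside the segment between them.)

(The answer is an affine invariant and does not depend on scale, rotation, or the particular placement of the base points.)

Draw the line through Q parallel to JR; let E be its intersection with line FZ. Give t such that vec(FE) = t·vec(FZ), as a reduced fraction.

Work in coordinates with J = (0, 0), W = (1, 0), Z = (0, 1).
1. R is the midpoint of WZ ⇒ R = (1/2, 1/2)
2. S lies on line WR with WS:SR = -2:3 ⇒ S = (2, -1)
3. F lies on line WJ with WF:FJ = 1:5 ⇒ F = (5/6, 0)
4. Q lies on line SJ with SQ:QJ = 1:4 ⇒ Q = (8/5, -4/5)
through Q parallel to JR: direction (1/2, 1/2); meets FZ at E = (17/11, -47/55)
E = F + t·(Z−F) with t = -47/55

t = -47/55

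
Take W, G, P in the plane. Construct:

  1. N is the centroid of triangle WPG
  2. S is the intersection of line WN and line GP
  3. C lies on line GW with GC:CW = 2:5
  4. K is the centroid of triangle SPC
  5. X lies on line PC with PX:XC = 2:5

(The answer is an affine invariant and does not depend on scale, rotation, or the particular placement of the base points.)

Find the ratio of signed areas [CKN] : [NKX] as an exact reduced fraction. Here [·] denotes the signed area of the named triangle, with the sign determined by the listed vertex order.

[CKN]:[NKX] = 77/43

Assign W = (0, 0), G = (1, 0), P = (0, 1) — the answer is frame-independent, so this choice is without loss of generality.
1. N is the centroid of triangle WPG ⇒ N = (1/3, 1/3)
2. S is the intersection of line WN and line GP ⇒ S = (1/2, 1/2)
3. C lies on line GW with GC:CW = 2:5 ⇒ C = (5/7, 0)
4. K is the centroid of triangle SPC ⇒ K = (17/42, 1/2)
5. X lies on line PC with PX:XC = 2:5 ⇒ X = (10/49, 5/7)
2·[CKN] = 11/126, 2·[NKX] = 43/882
[CKN]:[NKX] = 11/126:43/882 = 77/43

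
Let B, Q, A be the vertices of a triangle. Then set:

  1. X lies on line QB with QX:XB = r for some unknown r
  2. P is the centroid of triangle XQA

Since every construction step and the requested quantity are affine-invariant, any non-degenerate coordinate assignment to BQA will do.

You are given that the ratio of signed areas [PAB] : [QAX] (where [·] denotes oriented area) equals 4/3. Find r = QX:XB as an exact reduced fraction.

r = 2/3

Assign B = (0, 0), Q = (1, 0), A = (0, 1) — the answer is frame-independent, so this choice is without loss of generality.
1. With QX:XB = r, write λ = r/(r+1) so X = Q + λ·(B−Q); X is affine-linear in λ
2. P is the centroid of triangle XQA ⇒ P is an affine combination of earlier points and hence also affine-linear in λ
Every point depending on X is an affine combination of X and λ-independent points, so each such coordinate is linear in λ; the λ² term in each signed area is a multiple of (B−Q)×(B−Q) = 0, so 2·[PAB] and 2·[QAX] are each linear in λ. Evaluating at λ=0 and λ=1:
  2·[PAB] = -1/3·λ + 2/3,   2·[QAX] = λ
So [PAB]:[QAX] = (-1/3·λ + 2/3) / (λ). Setting this equal to 4/3:
  -1/3·λ + 2/3 = 4/3·(λ)  ⇒  λ = 2/5
Then r = λ/(1−λ) = (2/5)/(3/5) = 2/3. Check: with r = 2/3, X = (3/5, 0) and [PAB]:[QAX] = 4/3 as required.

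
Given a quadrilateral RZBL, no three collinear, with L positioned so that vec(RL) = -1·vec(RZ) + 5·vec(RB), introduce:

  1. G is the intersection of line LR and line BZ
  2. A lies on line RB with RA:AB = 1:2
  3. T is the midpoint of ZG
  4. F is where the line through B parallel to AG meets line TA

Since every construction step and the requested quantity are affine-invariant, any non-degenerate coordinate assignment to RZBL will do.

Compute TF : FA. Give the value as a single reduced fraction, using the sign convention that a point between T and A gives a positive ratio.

Work in coordinates with R = (0, 0), Z = (1, 0), B = (0, 1), L = (-1, 5).
1. G is the intersection of line LR and line BZ ⇒ G = (-1/4, 5/4)
2. A lies on line RB with RA:AB = 1:2 ⇒ A = (0, 1/3)
3. T is the midpoint of ZG ⇒ T = (3/8, 5/8)
4. F is where the line through B parallel to AG meets line TA ⇒ F = (3/20, 9/20)
F = T + t·(A−T) with t = 3/5, so TF:FA = t:(1−t) = 3/5:2/5

TF:FA = 3/2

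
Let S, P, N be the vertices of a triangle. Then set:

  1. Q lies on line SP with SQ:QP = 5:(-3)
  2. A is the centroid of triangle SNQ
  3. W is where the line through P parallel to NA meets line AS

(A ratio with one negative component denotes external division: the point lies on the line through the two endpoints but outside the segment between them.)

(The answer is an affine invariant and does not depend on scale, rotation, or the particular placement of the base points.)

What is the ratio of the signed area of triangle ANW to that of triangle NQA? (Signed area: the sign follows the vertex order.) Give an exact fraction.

Work in coordinates with S = (0, 0), P = (1, 0), N = (0, 1).
1. Q lies on line SP with SQ:QP = 5:(-3) ⇒ Q = (5/2, 0)
2. A is the centroid of triangle SNQ ⇒ A = (5/6, 1/3)
3. W is where the line through P parallel to NA meets line AS ⇒ W = (2/3, 4/15)
2·[ANW] = 1/6, 2·[NQA] = -5/6
[ANW]:[NQA] = 1/6:-5/6 = -1/5

[ANW]:[NQA] = -1/5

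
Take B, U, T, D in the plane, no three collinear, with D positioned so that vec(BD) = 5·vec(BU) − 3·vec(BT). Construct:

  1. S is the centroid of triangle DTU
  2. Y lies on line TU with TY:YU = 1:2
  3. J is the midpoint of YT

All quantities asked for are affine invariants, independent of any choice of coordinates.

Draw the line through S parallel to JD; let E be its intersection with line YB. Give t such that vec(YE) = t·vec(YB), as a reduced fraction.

t = 1/81

Work in coordinates with B = (0, 0), U = (1, 0), T = (0, 1), D = (5, -3).
1. S is the centroid of triangle DTU ⇒ S = (2, -2/3)
2. Y lies on line TU with TY:YU = 1:2 ⇒ Y = (1/3, 2/3)
3. J is the midpoint of YT ⇒ J = (1/6, 5/6)
through S parallel to JD: direction (29/6, -23/6); meets YB at E = (80/243, 160/243)
E = Y + t·(B−Y) with t = 1/81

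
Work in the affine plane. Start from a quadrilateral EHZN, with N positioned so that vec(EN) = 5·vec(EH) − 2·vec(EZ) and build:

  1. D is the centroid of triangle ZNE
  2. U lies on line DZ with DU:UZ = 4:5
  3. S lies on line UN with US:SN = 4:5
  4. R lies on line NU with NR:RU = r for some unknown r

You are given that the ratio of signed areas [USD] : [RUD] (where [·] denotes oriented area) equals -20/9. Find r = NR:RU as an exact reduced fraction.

r = 4

Assign E = (0, 0), H = (1, 0), Z = (0, 1), N = (5, -2) — the answer is frame-independent, so this choice is without loss of generality.
1. D is the centroid of triangle ZNE ⇒ D = (5/3, -1/3)
2. U lies on line DZ with DU:UZ = 4:5 ⇒ U = (25/27, 7/27)
3. S lies on line UN with US:SN = 4:5 ⇒ S = (665/243, -181/243)
4. With NR:RU = r, write λ = r/(r+1) so R = N + λ·(U−N); R is affine-linear in λ
Every point depending on R is an affine combination of R and λ-independent points, so each such coordinate is linear in λ; the λ² term in each signed area is a multiple of (U−N)×(U−N) = 0, so 2·[USD] and 2·[RUD] are each linear in λ. Evaluating at λ=0 and λ=1:
  2·[USD] = -80/243,   2·[RUD] = -20/27·λ + 20/27
So [USD]:[RUD] = (-80/243) / (-20/27·λ + 20/27). Setting this equal to -20/9:
  -80/243 = -20/9·(-20/27·λ + 20/27)  ⇒  λ = 4/5
Then r = λ/(1−λ) = (4/5)/(1/5) = 4. Check: with r = 4, R = (47/27, -26/135) and [USD]:[RUD] = -20/9 as required.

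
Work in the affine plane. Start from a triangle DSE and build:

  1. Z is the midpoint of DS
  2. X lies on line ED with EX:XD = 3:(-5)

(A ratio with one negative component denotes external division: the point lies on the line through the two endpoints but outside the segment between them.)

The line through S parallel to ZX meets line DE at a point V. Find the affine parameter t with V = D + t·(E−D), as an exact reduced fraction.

Choose coordinates D = (0, 0), S = (1, 0), E = (0, 1).
1. Z is the midpoint of DS ⇒ Z = (1/2, 0)
2. X lies on line ED with EX:XD = 3:(-5) ⇒ X = (0, 5/2)
through S parallel to ZX: direction (-1/2, 5/2); meets DE at V = (0, 5)
V = D + t·(E−D) with t = 5

t = 5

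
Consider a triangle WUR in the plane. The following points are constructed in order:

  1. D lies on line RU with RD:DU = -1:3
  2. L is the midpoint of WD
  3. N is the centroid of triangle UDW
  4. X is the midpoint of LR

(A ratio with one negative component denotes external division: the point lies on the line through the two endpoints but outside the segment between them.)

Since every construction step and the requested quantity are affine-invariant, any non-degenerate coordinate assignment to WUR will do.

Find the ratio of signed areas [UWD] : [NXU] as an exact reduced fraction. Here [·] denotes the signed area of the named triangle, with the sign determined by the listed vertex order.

Choose coordinates W = (0, 0), U = (1, 0), R = (0, 1).
1. D lies on line RU with RD:DU = -1:3 ⇒ D = (-1/2, 3/2)
2. L is the midpoint of WD ⇒ L = (-1/4, 3/4)
3. N is the centroid of triangle UDW ⇒ N = (1/6, 1/2)
4. X is the midpoint of LR ⇒ X = (-1/8, 7/8)
2·[UWD] = -3/2, 2·[NXU] = -1/6
[UWD]:[NXU] = -3/2:-1/6 = 9

[UWD]:[NXU] = 9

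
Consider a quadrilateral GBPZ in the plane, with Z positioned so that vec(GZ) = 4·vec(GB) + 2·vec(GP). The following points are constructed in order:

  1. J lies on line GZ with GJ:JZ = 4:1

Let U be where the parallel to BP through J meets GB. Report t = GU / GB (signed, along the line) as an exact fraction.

t = 24/5

Work in coordinates with G = (0, 0), B = (1, 0), P = (0, 1), Z = (4, 2).
1. J lies on line GZ with GJ:JZ = 4:1 ⇒ J = (16/5, 8/5)
through J parallel to BP: direction (-1, 1); meets GB at U = (24/5, 0)
U = G + t·(B−G) with t = 24/5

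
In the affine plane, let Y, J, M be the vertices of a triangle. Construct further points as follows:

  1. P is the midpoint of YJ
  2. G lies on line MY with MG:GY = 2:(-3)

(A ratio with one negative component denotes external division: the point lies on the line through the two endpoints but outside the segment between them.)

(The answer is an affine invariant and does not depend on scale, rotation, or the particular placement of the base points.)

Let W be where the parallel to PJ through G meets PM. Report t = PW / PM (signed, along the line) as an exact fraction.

Work in coordinates with Y = (0, 0), J = (1, 0), M = (0, 1).
1. P is the midpoint of YJ ⇒ P = (1/2, 0)
2. G lies on line MY with MG:GY = 2:(-3) ⇒ G = (0, 3)
through G parallel to PJ: direction (1/2, 0); meets PM at W = (-1, 3)
W = P + t·(M−P) with t = 3

t = 3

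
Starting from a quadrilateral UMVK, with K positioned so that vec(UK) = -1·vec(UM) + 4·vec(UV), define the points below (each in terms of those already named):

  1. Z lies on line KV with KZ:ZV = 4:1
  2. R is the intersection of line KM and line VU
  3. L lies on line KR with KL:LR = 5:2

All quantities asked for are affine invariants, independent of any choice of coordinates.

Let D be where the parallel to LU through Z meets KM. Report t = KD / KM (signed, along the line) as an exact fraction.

Choose coordinates U = (0, 0), M = (1, 0), V = (0, 1), K = (-1, 4).
1. Z lies on line KV with KZ:ZV = 4:1 ⇒ Z = (-1/5, 8/5)
2. R is the intersection of line KM and line VU ⇒ R = (0, 2)
3. L lies on line KR with KL:LR = 5:2 ⇒ L = (-2/7, 18/7)
through Z parallel to LU: direction (2/7, -18/7); meets KM at D = (-11/35, 92/35)
D = K + t·(M−K) with t = 12/35

t = 12/35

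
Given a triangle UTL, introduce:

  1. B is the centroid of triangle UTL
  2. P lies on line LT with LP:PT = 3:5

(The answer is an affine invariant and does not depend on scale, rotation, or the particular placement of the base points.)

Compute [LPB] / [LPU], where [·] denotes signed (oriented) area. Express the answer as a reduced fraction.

Set U = (0, 0), T = (1, 0), L = (0, 1); any affine frame gives the same invariant.
1. B is the centroid of triangle UTL ⇒ B = (1/3, 1/3)
2. P lies on line LT with LP:PT = 3:5 ⇒ P = (3/8, 5/8)
2·[LPB] = -1/8, 2·[LPU] = -3/8
[LPB]:[LPU] = -1/8:-3/8 = 1/3

[LPB]:[LPU] = 1/3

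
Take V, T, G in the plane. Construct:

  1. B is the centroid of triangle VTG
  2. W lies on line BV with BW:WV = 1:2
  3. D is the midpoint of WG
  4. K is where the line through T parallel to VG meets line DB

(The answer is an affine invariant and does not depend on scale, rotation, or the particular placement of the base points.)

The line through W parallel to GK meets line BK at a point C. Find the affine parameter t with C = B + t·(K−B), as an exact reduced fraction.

Set V = (0, 0), T = (1, 0), G = (0, 1); any affine frame gives the same invariant.
1. B is the centroid of triangle VTG ⇒ B = (1/3, 1/3)
2. W lies on line BV with BW:WV = 1:2 ⇒ W = (2/9, 2/9)
3. D is the midpoint of WG ⇒ D = (1/9, 11/18)
4. K is where the line through T parallel to VG meets line DB ⇒ K = (1, -1/2)
through W parallel to GK: direction (1, -3/2); meets BK at C = (-7/9, 31/18)
C = B + t·(K−B) with t = -5/3

t = -5/3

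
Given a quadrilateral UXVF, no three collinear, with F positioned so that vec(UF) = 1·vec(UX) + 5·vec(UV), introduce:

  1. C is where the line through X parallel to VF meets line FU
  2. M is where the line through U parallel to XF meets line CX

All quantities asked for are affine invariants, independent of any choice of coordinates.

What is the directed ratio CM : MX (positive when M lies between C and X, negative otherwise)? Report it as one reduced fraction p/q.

CM:MX = 4

Assign U = (0, 0), X = (1, 0), V = (0, 1), F = (1, 5) — the answer is frame-independent, so this choice is without loss of generality.
1. C is where the line through X parallel to VF meets line FU ⇒ C = (-4, -20)
2. M is where the line through U parallel to XF meets line CX ⇒ M = (0, -4)
M = C + t·(X−C) with t = 4/5, so CM:MX = t:(1−t) = 4/5:1/5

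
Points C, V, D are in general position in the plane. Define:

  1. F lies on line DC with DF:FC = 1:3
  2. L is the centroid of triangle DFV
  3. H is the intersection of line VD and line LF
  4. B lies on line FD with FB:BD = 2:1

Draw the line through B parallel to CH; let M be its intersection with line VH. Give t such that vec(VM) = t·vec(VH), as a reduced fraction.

Set C = (0, 0), V = (1, 0), D = (0, 1); any affine frame gives the same invariant.
1. F lies on line DC with DF:FC = 1:3 ⇒ F = (0, 3/4)
2. L is the centroid of triangle DFV ⇒ L = (1/3, 7/12)
3. H is the intersection of line VD and line LF ⇒ H = (1/2, 1/2)
4. B lies on line FD with FB:BD = 2:1 ⇒ B = (0, 11/12)
through B parallel to CH: direction (1/2, 1/2); meets VH at M = (1/24, 23/24)
M = V + t·(H−V) with t = 23/12

t = 23/12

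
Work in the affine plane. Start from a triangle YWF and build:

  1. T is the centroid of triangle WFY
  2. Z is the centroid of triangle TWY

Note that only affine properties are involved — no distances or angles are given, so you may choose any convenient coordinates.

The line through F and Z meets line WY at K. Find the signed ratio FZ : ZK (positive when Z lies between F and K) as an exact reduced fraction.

Work in coordinates with Y = (0, 0), W = (1, 0), F = (0, 1).
1. T is the centroid of triangle WFY ⇒ T = (1/3, 1/3)
2. Z is the centroid of triangle TWY ⇒ Z = (4/9, 1/9)
line FZ meets WY at K = (1/2, 0)
Z = F + t·(K−F) with t = 8/9, so FZ:ZK = 8/9:1/9

FZ:ZK = 8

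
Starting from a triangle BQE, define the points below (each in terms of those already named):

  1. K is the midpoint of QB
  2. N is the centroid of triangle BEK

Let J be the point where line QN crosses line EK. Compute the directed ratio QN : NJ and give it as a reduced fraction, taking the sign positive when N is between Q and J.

Work in coordinates with B = (0, 0), Q = (1, 0), E = (0, 1).
1. K is the midpoint of QB ⇒ K = (1/2, 0)
2. N is the centroid of triangle BEK ⇒ N = (1/6, 1/3)
line QN meets EK at J = (3/8, 1/4)
N = Q + t·(J−Q) with t = 4/3, so QN:NJ = 4/3:-1/3

QN:NJ = -4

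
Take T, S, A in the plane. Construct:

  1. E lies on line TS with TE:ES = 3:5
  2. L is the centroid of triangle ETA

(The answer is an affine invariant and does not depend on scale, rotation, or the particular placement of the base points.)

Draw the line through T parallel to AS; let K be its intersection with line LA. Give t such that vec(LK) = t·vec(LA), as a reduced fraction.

Work in coordinates with T = (0, 0), S = (1, 0), A = (0, 1).
1. E lies on line TS with TE:ES = 3:5 ⇒ E = (3/8, 0)
2. L is the centroid of triangle ETA ⇒ L = (1/8, 1/3)
through T parallel to AS: direction (1, -1); meets LA at K = (3/13, -3/13)
K = L + t·(A−L) with t = -11/13

t = -11/13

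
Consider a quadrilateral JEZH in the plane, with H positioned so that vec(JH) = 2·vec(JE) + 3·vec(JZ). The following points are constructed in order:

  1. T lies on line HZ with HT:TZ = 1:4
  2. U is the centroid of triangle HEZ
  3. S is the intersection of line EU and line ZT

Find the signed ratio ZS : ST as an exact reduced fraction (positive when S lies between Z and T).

Work in coordinates with J = (0, 0), E = (1, 0), Z = (0, 1), H = (2, 3).
1. T lies on line HZ with HT:TZ = 1:4 ⇒ T = (8/5, 13/5)
2. U is the centroid of triangle HEZ ⇒ U = (1, 4/3)
3. S is the intersection of line EU and line ZT ⇒ S = (1, 2)
S = Z + t·(T−Z) with t = 5/8, so ZS:ST = t:(1−t) = 5/8:3/8

ZS:ST = 5/3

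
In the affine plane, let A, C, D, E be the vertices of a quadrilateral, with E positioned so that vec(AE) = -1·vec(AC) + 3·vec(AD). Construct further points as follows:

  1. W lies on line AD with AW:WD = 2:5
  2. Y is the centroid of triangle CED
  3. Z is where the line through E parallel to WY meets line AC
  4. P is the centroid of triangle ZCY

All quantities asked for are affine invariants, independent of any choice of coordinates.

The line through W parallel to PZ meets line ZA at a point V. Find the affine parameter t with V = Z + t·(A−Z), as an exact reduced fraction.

Set A = (0, 0), C = (1, 0), D = (0, 1), E = (-1, 3); any affine frame gives the same invariant.
1. W lies on line AD with AW:WD = 2:5 ⇒ W = (0, 2/7)
2. Y is the centroid of triangle CED ⇒ Y = (0, 4/3)
3. Z is where the line through E parallel to WY meets line AC ⇒ Z = (-1, 0)
4. P is the centroid of triangle ZCY ⇒ P = (0, 4/9)
through W parallel to PZ: direction (-1, -4/9); meets ZA at V = (-9/14, 0)
V = Z + t·(A−Z) with t = 5/14

t = 5/14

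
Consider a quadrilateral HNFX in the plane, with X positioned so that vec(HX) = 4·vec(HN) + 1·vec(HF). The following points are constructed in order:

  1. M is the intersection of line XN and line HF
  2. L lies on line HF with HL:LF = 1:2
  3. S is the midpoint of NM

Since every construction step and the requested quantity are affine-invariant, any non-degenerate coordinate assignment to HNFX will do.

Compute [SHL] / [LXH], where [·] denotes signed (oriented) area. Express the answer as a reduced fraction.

[SHL]:[LXH] = 1/8

Assign H = (0, 0), N = (1, 0), F = (0, 1), X = (4, 1) — the answer is frame-independent, so this choice is without loss of generality.
1. M is the intersection of line XN and line HF ⇒ M = (0, -1/3)
2. L lies on line HF with HL:LF = 1:2 ⇒ L = (0, 1/3)
3. S is the midpoint of NM ⇒ S = (1/2, -1/6)
2·[SHL] = -1/6, 2·[LXH] = -4/3
[SHL]:[LXH] = -1/6:-4/3 = 1/8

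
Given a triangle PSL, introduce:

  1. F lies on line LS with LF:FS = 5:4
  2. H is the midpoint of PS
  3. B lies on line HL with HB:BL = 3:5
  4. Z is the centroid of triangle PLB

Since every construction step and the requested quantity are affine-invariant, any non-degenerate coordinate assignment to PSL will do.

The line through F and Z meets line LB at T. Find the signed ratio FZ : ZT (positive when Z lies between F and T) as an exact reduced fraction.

Set P = (0, 0), S = (1, 0), L = (0, 1); any affine frame gives the same invariant.
1. F lies on line LS with LF:FS = 5:4 ⇒ F = (5/9, 4/9)
2. H is the midpoint of PS ⇒ H = (1/2, 0)
3. B lies on line HL with HB:BL = 3:5 ⇒ B = (5/16, 3/8)
4. Z is the centroid of triangle PLB ⇒ Z = (5/48, 11/24)
line FZ meets LB at T = (35/128, 29/64)
Z = F + t·(T−F) with t = 8/5, so FZ:ZT = 8/5:-3/5

FZ:ZT = -8/3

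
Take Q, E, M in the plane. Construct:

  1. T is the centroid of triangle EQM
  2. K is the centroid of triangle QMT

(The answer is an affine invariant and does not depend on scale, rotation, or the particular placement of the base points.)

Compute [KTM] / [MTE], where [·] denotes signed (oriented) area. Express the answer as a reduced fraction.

[KTM]:[MTE] = 1/3

Work in coordinates with Q = (0, 0), E = (1, 0), M = (0, 1).
1. T is the centroid of triangle EQM ⇒ T = (1/3, 1/3)
2. K is the centroid of triangle QMT ⇒ K = (1/9, 4/9)
2·[KTM] = 1/9, 2·[MTE] = 1/3
[KTM]:[MTE] = 1/9:1/3 = 1/3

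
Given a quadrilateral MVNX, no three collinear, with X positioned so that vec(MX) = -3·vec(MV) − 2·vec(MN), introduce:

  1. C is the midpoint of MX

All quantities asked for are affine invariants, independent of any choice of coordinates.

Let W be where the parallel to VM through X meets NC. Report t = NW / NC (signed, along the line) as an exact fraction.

Set M = (0, 0), V = (1, 0), N = (0, 1), X = (-3, -2); any affine frame gives the same invariant.
1. C is the midpoint of MX ⇒ C = (-3/2, -1)
through X parallel to VM: direction (-1, 0); meets NC at W = (-9/4, -2)
W = N + t·(C−N) with t = 3/2

t = 3/2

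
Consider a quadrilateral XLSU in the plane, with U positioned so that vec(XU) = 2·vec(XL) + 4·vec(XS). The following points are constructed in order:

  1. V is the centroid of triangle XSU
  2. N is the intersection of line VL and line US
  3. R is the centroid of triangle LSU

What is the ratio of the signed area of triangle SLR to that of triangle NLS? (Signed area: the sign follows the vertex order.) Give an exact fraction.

[SLR]:[NLS] = -13/12

Choose coordinates X = (0, 0), L = (1, 0), S = (0, 1), U = (2, 4).
1. V is the centroid of triangle XSU ⇒ V = (2/3, 5/3)
2. N is the intersection of line VL and line US ⇒ N = (8/13, 25/13)
3. R is the centroid of triangle LSU ⇒ R = (1, 5/3)
2·[SLR] = 5/3, 2·[NLS] = -20/13
[SLR]:[NLS] = 5/3:-20/13 = -13/12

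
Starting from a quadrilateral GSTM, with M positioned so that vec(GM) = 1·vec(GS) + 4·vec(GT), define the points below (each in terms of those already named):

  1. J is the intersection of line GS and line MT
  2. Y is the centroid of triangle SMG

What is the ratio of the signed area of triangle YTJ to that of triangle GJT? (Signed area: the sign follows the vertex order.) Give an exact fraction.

Work in coordinates with G = (0, 0), S = (1, 0), T = (0, 1), M = (1, 4).
1. J is the intersection of line GS and line MT ⇒ J = (-1/3, 0)
2. Y is the centroid of triangle SMG ⇒ Y = (2/3, 4/3)
2·[YTJ] = 5/9, 2·[GJT] = -1/3
[YTJ]:[GJT] = 5/9:-1/3 = -5/3

[YTJ]:[GJT] = -5/3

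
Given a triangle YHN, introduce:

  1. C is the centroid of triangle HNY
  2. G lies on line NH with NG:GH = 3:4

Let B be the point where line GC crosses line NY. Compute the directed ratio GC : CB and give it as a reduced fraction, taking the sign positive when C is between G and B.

GC:CB = 2/7

Choose coordinates Y = (0, 0), H = (1, 0), N = (0, 1).
1. C is the centroid of triangle HNY ⇒ C = (1/3, 1/3)
2. G lies on line NH with NG:GH = 3:4 ⇒ G = (3/7, 4/7)
line GC meets NY at B = (0, -1/2)
C = G + t·(B−G) with t = 2/9, so GC:CB = 2/9:7/9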